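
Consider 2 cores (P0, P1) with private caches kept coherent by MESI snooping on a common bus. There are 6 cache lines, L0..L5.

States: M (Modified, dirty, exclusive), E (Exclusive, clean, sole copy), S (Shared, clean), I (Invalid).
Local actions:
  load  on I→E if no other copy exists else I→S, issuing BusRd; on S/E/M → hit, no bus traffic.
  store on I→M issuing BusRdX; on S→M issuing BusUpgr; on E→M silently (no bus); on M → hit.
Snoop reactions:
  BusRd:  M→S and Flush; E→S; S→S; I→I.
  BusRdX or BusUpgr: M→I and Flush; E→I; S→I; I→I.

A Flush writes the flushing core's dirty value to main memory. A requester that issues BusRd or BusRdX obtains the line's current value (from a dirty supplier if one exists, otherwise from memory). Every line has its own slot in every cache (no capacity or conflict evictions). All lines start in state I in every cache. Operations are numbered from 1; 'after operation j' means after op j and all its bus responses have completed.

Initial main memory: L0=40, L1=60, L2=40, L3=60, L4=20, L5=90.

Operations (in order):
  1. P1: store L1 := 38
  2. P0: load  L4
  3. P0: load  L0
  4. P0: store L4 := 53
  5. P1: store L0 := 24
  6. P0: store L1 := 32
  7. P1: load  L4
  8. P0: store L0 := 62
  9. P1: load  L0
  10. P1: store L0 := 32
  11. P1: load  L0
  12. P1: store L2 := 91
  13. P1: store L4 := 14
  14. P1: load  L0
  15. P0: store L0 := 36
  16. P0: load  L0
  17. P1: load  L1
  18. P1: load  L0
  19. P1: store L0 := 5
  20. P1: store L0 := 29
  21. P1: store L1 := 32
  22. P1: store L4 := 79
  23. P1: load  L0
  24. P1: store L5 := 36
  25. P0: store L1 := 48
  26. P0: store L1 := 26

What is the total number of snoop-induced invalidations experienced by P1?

  op1 P1: store L1 := 38 → I/M on L1; bus BusRdX; mem=60
  op2 P0: load  L4 → E/I on L4; bus BusRd; mem=20
  op3 P0: load  L0 → E/I on L0; bus BusRd; mem=40
  op4 P0: store L4 := 53 → M/I on L4; bus (none); mem=20
  op5 P1: store L0 := 24 → I/M on L0; bus BusRdX; mem=40
  op6 P0: store L1 := 32 → M/I on L1; bus BusRdX Flush; mem=38
  op7 P1: load  L4 → S/S on L4; bus BusRd Flush; mem=53
  op8 P0: store L0 := 62 → M/I on L0; bus BusRdX Flush; mem=24
  op9 P1: load  L0 → S/S on L0; bus BusRd Flush; mem=62
  op10 P1: store L0 := 32 → I/M on L0; bus BusUpgr; mem=62
  op11 P1: load  L0 → I/M on L0; bus (none); mem=62
  op12 P1: store L2 := 91 → I/M on L2; bus BusRdX; mem=40
  op13 P1: store L4 := 14 → I/M on L4; bus BusUpgr; mem=53
  op14 P1: load  L0 → I/M on L0; bus (none); mem=62
  op15 P0: store L0 := 36 → M/I on L0; bus BusRdX Flush; mem=32
  op16 P0: load  L0 → M/I on L0; bus (none); mem=32
  op17 P1: load  L1 → S/S on L1; bus BusRd Flush; mem=32
  op18 P1: load  L0 → S/S on L0; bus BusRd Flush; mem=36
  op19 P1: store L0 := 5 → I/M on L0; bus BusUpgr; mem=36
  op20 P1: store L0 := 29 → I/M on L0; bus (none); mem=36
  op21 P1: store L1 := 32 → I/M on L1; bus BusUpgr; mem=32
  op22 P1: store L4 := 79 → I/M on L4; bus (none); mem=53
  op23 P1: load  L0 → I/M on L0; bus (none); mem=36
  op24 P1: store L5 := 36 → I/M on L5; bus BusRdX; mem=90
  op25 P0: store L1 := 48 → M/I on L1; bus BusRdX Flush; mem=32
  op26 P0: store L1 := 26 → M/I on L1; bus (none); mem=32

invalidations = 4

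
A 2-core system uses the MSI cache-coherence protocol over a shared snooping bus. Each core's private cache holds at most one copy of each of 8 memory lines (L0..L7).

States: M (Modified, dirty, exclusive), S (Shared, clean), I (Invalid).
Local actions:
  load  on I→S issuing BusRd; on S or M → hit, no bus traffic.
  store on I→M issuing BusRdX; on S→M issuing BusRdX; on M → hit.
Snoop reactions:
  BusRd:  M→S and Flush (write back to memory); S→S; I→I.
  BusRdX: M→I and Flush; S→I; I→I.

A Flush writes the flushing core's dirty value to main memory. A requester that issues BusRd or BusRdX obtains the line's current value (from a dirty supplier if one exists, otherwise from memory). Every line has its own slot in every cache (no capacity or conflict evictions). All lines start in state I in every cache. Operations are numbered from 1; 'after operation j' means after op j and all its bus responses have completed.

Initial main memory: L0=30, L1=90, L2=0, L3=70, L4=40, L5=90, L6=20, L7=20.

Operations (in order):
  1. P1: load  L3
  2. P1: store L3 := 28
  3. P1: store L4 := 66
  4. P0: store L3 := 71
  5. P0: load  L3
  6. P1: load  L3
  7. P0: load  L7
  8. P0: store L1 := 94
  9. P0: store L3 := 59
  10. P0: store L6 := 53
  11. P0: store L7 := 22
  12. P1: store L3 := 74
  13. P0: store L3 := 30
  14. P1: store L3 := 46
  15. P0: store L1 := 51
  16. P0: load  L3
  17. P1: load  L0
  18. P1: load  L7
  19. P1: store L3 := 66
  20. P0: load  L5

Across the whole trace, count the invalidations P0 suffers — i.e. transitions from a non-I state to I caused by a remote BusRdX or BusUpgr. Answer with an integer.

invalidations = 3

step 1: P1: load  L3  ⟶  IS  (L3)  txn=BusRd  M[L3]=70
step 2: P1: store L3 := 28  ⟶  IM  (L3)  txn=BusRdX  M[L3]=70
step 3: P1: store L4 := 66  ⟶  IM  (L4)  txn=BusRdX  M[L4]=40
step 4: P0: store L3 := 71  ⟶  MI  (L3)  txn=BusRdX+Flush  M[L3]=28
step 5: P0: load  L3  ⟶  MI  (L3)  txn=∅  M[L3]=28
step 6: P1: load  L3  ⟶  SS  (L3)  txn=BusRd+Flush  M[L3]=71
step 7: P0: load  L7  ⟶  SI  (L7)  txn=BusRd  M[L7]=20
step 8: P0: store L1 := 94  ⟶  MI  (L1)  txn=BusRdX  M[L1]=90
step 9: P0: store L3 := 59  ⟶  MI  (L3)  txn=BusRdX  M[L3]=71
step 10: P0: store L6 := 53  ⟶  MI  (L6)  txn=BusRdX  M[L6]=20
step 11: P0: store L7 := 22  ⟶  MI  (L7)  txn=BusRdX  M[L7]=20
step 12: P1: store L3 := 74  ⟶  IM  (L3)  txn=BusRdX+Flush  M[L3]=59
step 13: P0: store L3 := 30  ⟶  MI  (L3)  txn=BusRdX+Flush  M[L3]=74
step 14: P1: store L3 := 46  ⟶  IM  (L3)  txn=BusRdX+Flush  M[L3]=30
step 15: P0: store L1 := 51  ⟶  MI  (L1)  txn=∅  M[L1]=90
step 16: P0: load  L3  ⟶  SS  (L3)  txn=BusRd+Flush  M[L3]=46
step 17: P1: load  L0  ⟶  IS  (L0)  txn=BusRd  M[L0]=30
step 18: P1: load  L7  ⟶  SS  (L7)  txn=BusRd+Flush  M[L7]=22
step 19: P1: store L3 := 66  ⟶  IM  (L3)  txn=BusRdX  M[L3]=46
step 20: P0: load  L5  ⟶  SI  (L5)  txn=BusRd  M[L5]=90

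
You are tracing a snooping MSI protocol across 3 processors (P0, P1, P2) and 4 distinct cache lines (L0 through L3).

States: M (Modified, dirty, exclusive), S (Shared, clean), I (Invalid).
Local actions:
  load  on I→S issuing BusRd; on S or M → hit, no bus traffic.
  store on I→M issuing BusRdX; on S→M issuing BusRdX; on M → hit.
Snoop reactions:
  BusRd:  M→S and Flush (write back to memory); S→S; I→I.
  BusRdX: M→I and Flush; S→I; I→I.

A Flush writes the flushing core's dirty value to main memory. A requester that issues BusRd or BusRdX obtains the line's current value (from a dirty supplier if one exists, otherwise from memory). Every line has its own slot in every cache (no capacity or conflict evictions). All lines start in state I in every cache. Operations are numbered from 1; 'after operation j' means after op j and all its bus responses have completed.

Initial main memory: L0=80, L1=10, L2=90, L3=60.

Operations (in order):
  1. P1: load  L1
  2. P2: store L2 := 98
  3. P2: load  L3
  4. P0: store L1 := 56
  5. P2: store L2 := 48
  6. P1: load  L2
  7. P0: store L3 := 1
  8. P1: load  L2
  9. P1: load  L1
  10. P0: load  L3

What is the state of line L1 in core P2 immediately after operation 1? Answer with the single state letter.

state = I

step 1: P1: load  L1  ⟶  ISI  (L1)  txn=BusRd  M[L1]=10
step 2: P2: store L2 := 98  ⟶  IIM  (L2)  txn=BusRdX  M[L2]=90
step 3: P2: load  L3  ⟶  IIS  (L3)  txn=BusRd  M[L3]=60
step 4: P0: store L1 := 56  ⟶  MII  (L1)  txn=BusRdX  M[L1]=10
step 5: P2: store L2 := 48  ⟶  IIM  (L2)  txn=∅  M[L2]=90
step 6: P1: load  L2  ⟶  ISS  (L2)  txn=BusRd+Flush  M[L2]=48
step 7: P0: store L3 := 1  ⟶  MII  (L3)  txn=BusRdX  M[L3]=60
step 8: P1: load  L2  ⟶  ISS  (L2)  txn=∅  M[L2]=48
step 9: P1: load  L1  ⟶  SSI  (L1)  txn=BusRd+Flush  M[L1]=56
step 10: P0: load  L3  ⟶  MII  (L3)  txn=∅  M[L3]=60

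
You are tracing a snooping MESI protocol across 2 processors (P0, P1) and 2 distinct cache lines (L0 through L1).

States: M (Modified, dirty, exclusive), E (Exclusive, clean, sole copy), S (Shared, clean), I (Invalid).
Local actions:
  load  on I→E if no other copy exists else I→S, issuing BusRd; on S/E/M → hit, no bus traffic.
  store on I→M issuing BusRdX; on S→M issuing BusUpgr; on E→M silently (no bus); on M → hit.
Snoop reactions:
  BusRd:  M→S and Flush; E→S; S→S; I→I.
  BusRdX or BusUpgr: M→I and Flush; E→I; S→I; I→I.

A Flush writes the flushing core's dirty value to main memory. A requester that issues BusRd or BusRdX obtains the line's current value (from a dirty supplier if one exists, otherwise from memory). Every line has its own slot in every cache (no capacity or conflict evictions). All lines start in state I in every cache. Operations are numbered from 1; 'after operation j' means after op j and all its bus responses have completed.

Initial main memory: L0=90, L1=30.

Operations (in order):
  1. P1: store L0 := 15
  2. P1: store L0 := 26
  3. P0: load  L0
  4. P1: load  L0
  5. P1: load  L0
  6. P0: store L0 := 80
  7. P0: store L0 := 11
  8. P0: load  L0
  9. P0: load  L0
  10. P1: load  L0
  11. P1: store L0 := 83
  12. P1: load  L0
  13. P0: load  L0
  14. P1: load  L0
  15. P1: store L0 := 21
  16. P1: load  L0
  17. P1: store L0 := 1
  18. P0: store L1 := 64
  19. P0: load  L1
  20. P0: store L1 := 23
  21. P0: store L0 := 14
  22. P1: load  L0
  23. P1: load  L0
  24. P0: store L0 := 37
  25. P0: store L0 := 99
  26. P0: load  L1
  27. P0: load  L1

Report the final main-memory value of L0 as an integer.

memory[L0] = 14

1. P1: store L0 := 15  bus=[BusRdX]  L0: P0=I P1=M  mem[L0]=90
2. P1: store L0 := 26  bus=[-]  L0: P0=I P1=M  mem[L0]=90
3. P0: load  L0  bus=[BusRd,Flush]  L0: P0=S P1=S  mem[L0]=26
4. P1: load  L0  bus=[-]  L0: P0=S P1=S  mem[L0]=26
5. P1: load  L0  bus=[-]  L0: P0=S P1=S  mem[L0]=26
6. P0: store L0 := 80  bus=[BusUpgr]  L0: P0=M P1=I  mem[L0]=26
7. P0: store L0 := 11  bus=[-]  L0: P0=M P1=I  mem[L0]=26
8. P0: load  L0  bus=[-]  L0: P0=M P1=I  mem[L0]=26
9. P0: load  L0  bus=[-]  L0: P0=M P1=I  mem[L0]=26
10. P1: load  L0  bus=[BusRd,Flush]  L0: P0=S P1=S  mem[L0]=11
11. P1: store L0 := 83  bus=[BusUpgr]  L0: P0=I P1=M  mem[L0]=11
12. P1: load  L0  bus=[-]  L0: P0=I P1=M  mem[L0]=11
13. P0: load  L0  bus=[BusRd,Flush]  L0: P0=S P1=S  mem[L0]=83
14. P1: load  L0  bus=[-]  L0: P0=S P1=S  mem[L0]=83
15. P1: store L0 := 21  bus=[BusUpgr]  L0: P0=I P1=M  mem[L0]=83
16. P1: load  L0  bus=[-]  L0: P0=I P1=M  mem[L0]=83
17. P1: store L0 := 1  bus=[-]  L0: P0=I P1=M  mem[L0]=83
18. P0: store L1 := 64  bus=[BusRdX]  L1: P0=M P1=I  mem[L1]=30
19. P0: load  L1  bus=[-]  L1: P0=M P1=I  mem[L1]=30
20. P0: store L1 := 23  bus=[-]  L1: P0=M P1=I  mem[L1]=30
21. P0: store L0 := 14  bus=[BusRdX,Flush]  L0: P0=M P1=I  mem[L0]=1
22. P1: load  L0  bus=[BusRd,Flush]  L0: P0=S P1=S  mem[L0]=14
23. P1: load  L0  bus=[-]  L0: P0=S P1=S  mem[L0]=14
24. P0: store L0 := 37  bus=[BusUpgr]  L0: P0=M P1=I  mem[L0]=14
25. P0: store L0 := 99  bus=[-]  L0: P0=M P1=I  mem[L0]=14
26. P0: load  L1  bus=[-]  L1: P0=M P1=I  mem[L1]=30
27. P0: load  L1  bus=[-]  L1: P0=M P1=I  mem[L1]=30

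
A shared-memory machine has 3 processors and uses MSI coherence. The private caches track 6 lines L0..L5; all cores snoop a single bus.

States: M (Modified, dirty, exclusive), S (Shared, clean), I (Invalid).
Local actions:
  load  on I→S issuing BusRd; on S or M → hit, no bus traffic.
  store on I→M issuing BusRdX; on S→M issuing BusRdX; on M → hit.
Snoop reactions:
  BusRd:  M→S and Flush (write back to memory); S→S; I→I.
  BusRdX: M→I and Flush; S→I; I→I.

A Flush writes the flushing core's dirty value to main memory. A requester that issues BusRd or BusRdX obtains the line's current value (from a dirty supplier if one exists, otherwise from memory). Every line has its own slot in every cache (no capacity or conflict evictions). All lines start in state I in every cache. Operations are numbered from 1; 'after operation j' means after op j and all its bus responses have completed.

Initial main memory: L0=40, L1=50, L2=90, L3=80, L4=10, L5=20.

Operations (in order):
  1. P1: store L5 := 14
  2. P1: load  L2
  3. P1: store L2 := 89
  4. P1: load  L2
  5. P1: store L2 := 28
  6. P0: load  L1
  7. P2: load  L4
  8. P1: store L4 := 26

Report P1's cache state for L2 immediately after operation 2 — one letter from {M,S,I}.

state = S

1. P1: store L5 := 14  bus=[BusRdX]  L5: P0=I P1=M P2=I  mem[L5]=20
2. P1: load  L2  bus=[BusRd]  L2: P0=I P1=S P2=I  mem[L2]=90
3. P1: store L2 := 89  bus=[BusRdX]  L2: P0=I P1=M P2=I  mem[L2]=90
4. P1: load  L2  bus=[-]  L2: P0=I P1=M P2=I  mem[L2]=90
5. P1: store L2 := 28  bus=[-]  L2: P0=I P1=M P2=I  mem[L2]=90
6. P0: load  L1  bus=[BusRd]  L1: P0=S P1=I P2=I  mem[L1]=50
7. P2: load  L4  bus=[BusRd]  L4: P0=I P1=I P2=S  mem[L4]=10
8. P1: store L4 := 26  bus=[BusRdX]  L4: P0=I P1=M P2=I  mem[L4]=10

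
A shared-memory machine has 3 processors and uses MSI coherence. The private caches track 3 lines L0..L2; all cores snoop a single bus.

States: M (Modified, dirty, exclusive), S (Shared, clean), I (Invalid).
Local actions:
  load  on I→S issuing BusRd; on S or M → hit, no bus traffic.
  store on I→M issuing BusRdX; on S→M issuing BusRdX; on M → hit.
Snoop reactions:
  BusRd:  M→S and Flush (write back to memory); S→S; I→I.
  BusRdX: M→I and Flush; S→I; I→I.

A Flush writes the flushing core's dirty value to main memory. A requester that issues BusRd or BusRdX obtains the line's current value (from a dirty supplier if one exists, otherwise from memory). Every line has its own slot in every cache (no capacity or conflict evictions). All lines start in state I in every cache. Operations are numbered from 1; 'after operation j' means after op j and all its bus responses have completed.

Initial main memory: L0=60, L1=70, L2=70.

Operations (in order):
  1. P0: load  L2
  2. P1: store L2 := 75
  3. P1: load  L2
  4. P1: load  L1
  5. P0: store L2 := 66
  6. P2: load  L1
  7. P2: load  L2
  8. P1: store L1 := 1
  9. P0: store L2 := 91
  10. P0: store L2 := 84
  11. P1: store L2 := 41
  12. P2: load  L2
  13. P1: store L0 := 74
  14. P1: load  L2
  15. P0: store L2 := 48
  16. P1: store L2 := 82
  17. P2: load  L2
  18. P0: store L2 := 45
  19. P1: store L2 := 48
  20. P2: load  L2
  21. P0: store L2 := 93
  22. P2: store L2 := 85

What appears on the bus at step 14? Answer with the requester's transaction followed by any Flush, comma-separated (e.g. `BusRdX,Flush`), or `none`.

step 1: P0: load  L2  ⟶  SII  (L2)  txn=BusRd  M[L2]=70
step 2: P1: store L2 := 75  ⟶  IMI  (L2)  txn=BusRdX  M[L2]=70
step 3: P1: load  L2  ⟶  IMI  (L2)  txn=∅  M[L2]=70
step 4: P1: load  L1  ⟶  ISI  (L1)  txn=BusRd  M[L1]=70
step 5: P0: store L2 := 66  ⟶  MII  (L2)  txn=BusRdX+Flush  M[L2]=75
step 6: P2: load  L1  ⟶  ISS  (L1)  txn=BusRd  M[L1]=70
step 7: P2: load  L2  ⟶  SIS  (L2)  txn=BusRd+Flush  M[L2]=66
step 8: P1: store L1 := 1  ⟶  IMI  (L1)  txn=BusRdX  M[L1]=70
step 9: P0: store L2 := 91  ⟶  MII  (L2)  txn=BusRdX  M[L2]=66
step 10: P0: store L2 := 84  ⟶  MII  (L2)  txn=∅  M[L2]=66
step 11: P1: store L2 := 41  ⟶  IMI  (L2)  txn=BusRdX+Flush  M[L2]=84
step 12: P2: load  L2  ⟶  ISS  (L2)  txn=BusRd+Flush  M[L2]=41
step 13: P1: store L0 := 74  ⟶  IMI  (L0)  txn=BusRdX  M[L0]=60
step 14: P1: load  L2  ⟶  ISS  (L2)  txn=∅  M[L2]=41
step 15: P0: store L2 := 48  ⟶  MII  (L2)  txn=BusRdX  M[L2]=41
step 16: P1: store L2 := 82  ⟶  IMI  (L2)  txn=BusRdX+Flush  M[L2]=48
step 17: P2: load  L2  ⟶  ISS  (L2)  txn=BusRd+Flush  M[L2]=82
step 18: P0: store L2 := 45  ⟶  MII  (L2)  txn=BusRdX  M[L2]=82
step 19: P1: store L2 := 48  ⟶  IMI  (L2)  txn=BusRdX+Flush  M[L2]=45
step 20: P2: load  L2  ⟶  ISS  (L2)  txn=BusRd+Flush  M[L2]=48
step 21: P0: store L2 := 93  ⟶  MII  (L2)  txn=BusRdX  M[L2]=48
step 22: P2: store L2 := 85  ⟶  IIM  (L2)  txn=BusRdX+Flush  M[L2]=93

bus = none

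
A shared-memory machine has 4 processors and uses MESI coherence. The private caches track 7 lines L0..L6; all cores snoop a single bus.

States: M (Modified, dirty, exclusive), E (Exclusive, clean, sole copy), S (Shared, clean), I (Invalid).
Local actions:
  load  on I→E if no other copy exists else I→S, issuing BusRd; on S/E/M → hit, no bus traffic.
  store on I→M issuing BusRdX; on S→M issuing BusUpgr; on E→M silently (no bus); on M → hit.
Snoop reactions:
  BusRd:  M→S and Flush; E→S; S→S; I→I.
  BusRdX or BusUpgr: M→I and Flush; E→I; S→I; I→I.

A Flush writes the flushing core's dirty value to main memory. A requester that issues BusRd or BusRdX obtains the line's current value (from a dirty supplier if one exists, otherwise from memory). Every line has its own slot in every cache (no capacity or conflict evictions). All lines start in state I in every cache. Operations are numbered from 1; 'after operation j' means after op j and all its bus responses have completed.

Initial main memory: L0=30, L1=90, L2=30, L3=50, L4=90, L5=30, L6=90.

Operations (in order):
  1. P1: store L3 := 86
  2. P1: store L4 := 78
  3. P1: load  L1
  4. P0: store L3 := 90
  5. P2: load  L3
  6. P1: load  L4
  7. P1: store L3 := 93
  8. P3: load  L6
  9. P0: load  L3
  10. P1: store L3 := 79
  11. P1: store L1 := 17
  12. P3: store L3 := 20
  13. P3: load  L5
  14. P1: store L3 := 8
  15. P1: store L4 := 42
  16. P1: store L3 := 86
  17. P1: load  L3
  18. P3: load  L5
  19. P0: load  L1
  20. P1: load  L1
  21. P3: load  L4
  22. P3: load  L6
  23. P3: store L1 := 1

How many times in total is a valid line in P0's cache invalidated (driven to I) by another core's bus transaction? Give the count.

step 1: P1: store L3 := 86  ⟶  IMII  (L3)  txn=BusRdX  M[L3]=50
step 2: P1: store L4 := 78  ⟶  IMII  (L4)  txn=BusRdX  M[L4]=90
step 3: P1: load  L1  ⟶  IEII  (L1)  txn=BusRd  M[L1]=90
step 4: P0: store L3 := 90  ⟶  MIII  (L3)  txn=BusRdX+Flush  M[L3]=86
step 5: P2: load  L3  ⟶  SISI  (L3)  txn=BusRd+Flush  M[L3]=90
step 6: P1: load  L4  ⟶  IMII  (L4)  txn=∅  M[L4]=90
step 7: P1: store L3 := 93  ⟶  IMII  (L3)  txn=BusRdX  M[L3]=90
step 8: P3: load  L6  ⟶  IIIE  (L6)  txn=BusRd  M[L6]=90
step 9: P0: load  L3  ⟶  SSII  (L3)  txn=BusRd+Flush  M[L3]=93
step 10: P1: store L3 := 79  ⟶  IMII  (L3)  txn=BusUpgr  M[L3]=93
step 11: P1: store L1 := 17  ⟶  IMII  (L1)  txn=∅  M[L1]=90
step 12: P3: store L3 := 20  ⟶  IIIM  (L3)  txn=BusRdX+Flush  M[L3]=79
step 13: P3: load  L5  ⟶  IIIE  (L5)  txn=BusRd  M[L5]=30
step 14: P1: store L3 := 8  ⟶  IMII  (L3)  txn=BusRdX+Flush  M[L3]=20
step 15: P1: store L4 := 42  ⟶  IMII  (L4)  txn=∅  M[L4]=90
step 16: P1: store L3 := 86  ⟶  IMII  (L3)  txn=∅  M[L3]=20
step 17: P1: load  L3  ⟶  IMII  (L3)  txn=∅  M[L3]=20
step 18: P3: load  L5  ⟶  IIIE  (L5)  txn=∅  M[L5]=30
step 19: P0: load  L1  ⟶  SSII  (L1)  txn=BusRd+Flush  M[L1]=17
step 20: P1: load  L1  ⟶  SSII  (L1)  txn=∅  M[L1]=17
step 21: P3: load  L4  ⟶  ISIS  (L4)  txn=BusRd+Flush  M[L4]=42
step 22: P3: load  L6  ⟶  IIIE  (L6)  txn=∅  M[L6]=90
step 23: P3: store L1 := 1  ⟶  IIIM  (L1)  txn=BusRdX  M[L1]=17

invalidations = 3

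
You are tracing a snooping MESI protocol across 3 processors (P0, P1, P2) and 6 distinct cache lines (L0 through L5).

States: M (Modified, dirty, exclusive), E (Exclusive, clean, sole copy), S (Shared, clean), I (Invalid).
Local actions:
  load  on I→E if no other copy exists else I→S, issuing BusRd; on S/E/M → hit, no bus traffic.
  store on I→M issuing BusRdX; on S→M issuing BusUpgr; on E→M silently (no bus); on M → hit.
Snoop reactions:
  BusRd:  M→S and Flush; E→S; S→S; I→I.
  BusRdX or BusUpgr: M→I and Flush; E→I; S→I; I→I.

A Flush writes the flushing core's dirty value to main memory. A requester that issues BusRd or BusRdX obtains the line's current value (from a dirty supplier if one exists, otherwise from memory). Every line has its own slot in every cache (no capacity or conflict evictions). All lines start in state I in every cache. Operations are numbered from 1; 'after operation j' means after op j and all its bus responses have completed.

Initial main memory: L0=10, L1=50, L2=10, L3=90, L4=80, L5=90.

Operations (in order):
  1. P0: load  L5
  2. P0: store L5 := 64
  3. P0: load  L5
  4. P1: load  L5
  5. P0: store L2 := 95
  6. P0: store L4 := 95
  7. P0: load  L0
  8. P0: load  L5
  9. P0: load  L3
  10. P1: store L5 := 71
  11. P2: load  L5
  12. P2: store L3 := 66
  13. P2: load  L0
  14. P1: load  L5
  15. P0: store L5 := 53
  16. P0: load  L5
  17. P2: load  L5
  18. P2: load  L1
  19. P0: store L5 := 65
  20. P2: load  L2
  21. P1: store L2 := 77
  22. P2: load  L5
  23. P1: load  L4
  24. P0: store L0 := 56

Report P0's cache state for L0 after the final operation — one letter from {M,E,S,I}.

state = M

step 1: P0: load  L5  ⟶  EII  (L5)  txn=BusRd  M[L5]=90
step 2: P0: store L5 := 64  ⟶  MII  (L5)  txn=∅  M[L5]=90
step 3: P0: load  L5  ⟶  MII  (L5)  txn=∅  M[L5]=90
step 4: P1: load  L5  ⟶  SSI  (L5)  txn=BusRd+Flush  M[L5]=64
step 5: P0: store L2 := 95  ⟶  MII  (L2)  txn=BusRdX  M[L2]=10
step 6: P0: store L4 := 95  ⟶  MII  (L4)  txn=BusRdX  M[L4]=80
step 7: P0: load  L0  ⟶  EII  (L0)  txn=BusRd  M[L0]=10
step 8: P0: load  L5  ⟶  SSI  (L5)  txn=∅  M[L5]=64
step 9: P0: load  L3  ⟶  EII  (L3)  txn=BusRd  M[L3]=90
step 10: P1: store L5 := 71  ⟶  IMI  (L5)  txn=BusUpgr  M[L5]=64
step 11: P2: load  L5  ⟶  ISS  (L5)  txn=BusRd+Flush  M[L5]=71
step 12: P2: store L3 := 66  ⟶  IIM  (L3)  txn=BusRdX  M[L3]=90
step 13: P2: load  L0  ⟶  SIS  (L0)  txn=BusRd  M[L0]=10
step 14: P1: load  L5  ⟶  ISS  (L5)  txn=∅  M[L5]=71
step 15: P0: store L5 := 53  ⟶  MII  (L5)  txn=BusRdX  M[L5]=71
step 16: P0: load  L5  ⟶  MII  (L5)  txn=∅  M[L5]=71
step 17: P2: load  L5  ⟶  SIS  (L5)  txn=BusRd+Flush  M[L5]=53
step 18: P2: load  L1  ⟶  IIE  (L1)  txn=BusRd  M[L1]=50
step 19: P0: store L5 := 65  ⟶  MII  (L5)  txn=BusUpgr  M[L5]=53
step 20: P2: load  L2  ⟶  SIS  (L2)  txn=BusRd+Flush  M[L2]=95
step 21: P1: store L2 := 77  ⟶  IMI  (L2)  txn=BusRdX  M[L2]=95
step 22: P2: load  L5  ⟶  SIS  (L5)  txn=BusRd+Flush  M[L5]=65
step 23: P1: load  L4  ⟶  SSI  (L4)  txn=BusRd+Flush  M[L4]=95
step 24: P0: store L0 := 56  ⟶  MII  (L0)  txn=BusUpgr  M[L0]=10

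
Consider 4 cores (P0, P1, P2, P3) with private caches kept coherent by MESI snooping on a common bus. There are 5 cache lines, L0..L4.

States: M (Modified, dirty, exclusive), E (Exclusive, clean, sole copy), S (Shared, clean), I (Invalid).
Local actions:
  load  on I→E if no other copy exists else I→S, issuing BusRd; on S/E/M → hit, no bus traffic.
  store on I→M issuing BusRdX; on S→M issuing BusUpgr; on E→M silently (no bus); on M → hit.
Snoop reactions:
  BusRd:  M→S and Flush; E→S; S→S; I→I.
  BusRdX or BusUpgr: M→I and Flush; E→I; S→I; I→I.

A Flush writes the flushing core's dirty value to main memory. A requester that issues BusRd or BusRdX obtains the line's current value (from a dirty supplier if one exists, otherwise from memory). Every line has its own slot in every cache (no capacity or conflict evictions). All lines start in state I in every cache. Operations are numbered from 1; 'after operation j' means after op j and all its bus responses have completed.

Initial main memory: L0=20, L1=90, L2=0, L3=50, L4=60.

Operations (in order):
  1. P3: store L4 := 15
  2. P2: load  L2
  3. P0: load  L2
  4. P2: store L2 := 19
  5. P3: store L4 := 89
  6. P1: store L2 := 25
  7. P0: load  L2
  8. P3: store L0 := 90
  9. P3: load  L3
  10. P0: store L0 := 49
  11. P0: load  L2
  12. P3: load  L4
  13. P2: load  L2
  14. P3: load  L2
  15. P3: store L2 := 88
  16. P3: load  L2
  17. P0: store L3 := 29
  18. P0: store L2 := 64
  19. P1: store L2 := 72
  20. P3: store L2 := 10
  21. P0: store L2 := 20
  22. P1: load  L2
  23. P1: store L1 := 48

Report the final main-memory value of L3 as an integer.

memory[L3] = 50

  op1 P3: store L4 := 15 → I/I/I/M on L4; bus BusRdX; mem=60
  op2 P2: load  L2 → I/I/E/I on L2; bus BusRd; mem=0
  op3 P0: load  L2 → S/I/S/I on L2; bus BusRd; mem=0
  op4 P2: store L2 := 19 → I/I/M/I on L2; bus BusUpgr; mem=0
  op5 P3: store L4 := 89 → I/I/I/M on L4; bus (none); mem=60
  op6 P1: store L2 := 25 → I/M/I/I on L2; bus BusRdX Flush; mem=19
  op7 P0: load  L2 → S/S/I/I on L2; bus BusRd Flush; mem=25
  op8 P3: store L0 := 90 → I/I/I/M on L0; bus BusRdX; mem=20
  op9 P3: load  L3 → I/I/I/E on L3; bus BusRd; mem=50
  op10 P0: store L0 := 49 → M/I/I/I on L0; bus BusRdX Flush; mem=90
  op11 P0: load  L2 → S/S/I/I on L2; bus (none); mem=25
  op12 P3: load  L4 → I/I/I/M on L4; bus (none); mem=60
  op13 P2: load  L2 → S/S/S/I on L2; bus BusRd; mem=25
  op14 P3: load  L2 → S/S/S/S on L2; bus BusRd; mem=25
  op15 P3: store L2 := 88 → I/I/I/M on L2; bus BusUpgr; mem=25
  op16 P3: load  L2 → I/I/I/M on L2; bus (none); mem=25
  op17 P0: store L3 := 29 → M/I/I/I on L3; bus BusRdX; mem=50
  op18 P0: store L2 := 64 → M/I/I/I on L2; bus BusRdX Flush; mem=88
  op19 P1: store L2 := 72 → I/M/I/I on L2; bus BusRdX Flush; mem=64
  op20 P3: store L2 := 10 → I/I/I/M on L2; bus BusRdX Flush; mem=72
  op21 P0: store L2 := 20 → M/I/I/I on L2; bus BusRdX Flush; mem=10
  op22 P1: load  L2 → S/S/I/I on L2; bus BusRd Flush; mem=20
  op23 P1: store L1 := 48 → I/M/I/I on L1; bus BusRdX; mem=90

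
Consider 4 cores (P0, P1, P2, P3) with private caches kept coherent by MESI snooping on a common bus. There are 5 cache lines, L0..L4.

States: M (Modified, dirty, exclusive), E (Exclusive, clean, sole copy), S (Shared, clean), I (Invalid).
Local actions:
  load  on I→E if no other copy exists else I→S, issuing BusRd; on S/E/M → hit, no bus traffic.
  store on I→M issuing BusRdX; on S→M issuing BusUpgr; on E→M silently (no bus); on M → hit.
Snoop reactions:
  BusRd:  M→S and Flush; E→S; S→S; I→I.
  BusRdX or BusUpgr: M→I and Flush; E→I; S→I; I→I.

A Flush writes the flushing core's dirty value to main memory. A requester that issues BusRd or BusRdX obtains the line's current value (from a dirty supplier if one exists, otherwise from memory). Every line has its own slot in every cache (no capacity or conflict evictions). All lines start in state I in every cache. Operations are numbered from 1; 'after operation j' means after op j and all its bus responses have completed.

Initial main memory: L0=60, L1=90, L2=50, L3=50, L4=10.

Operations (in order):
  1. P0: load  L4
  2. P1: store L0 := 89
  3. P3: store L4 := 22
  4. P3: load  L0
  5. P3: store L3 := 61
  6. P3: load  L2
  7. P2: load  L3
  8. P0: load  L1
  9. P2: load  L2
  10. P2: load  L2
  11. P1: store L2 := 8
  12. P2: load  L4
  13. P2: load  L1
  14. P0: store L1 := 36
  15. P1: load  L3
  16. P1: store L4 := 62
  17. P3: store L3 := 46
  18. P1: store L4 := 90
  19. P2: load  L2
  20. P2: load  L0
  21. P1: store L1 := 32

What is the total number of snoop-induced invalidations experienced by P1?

1. P0: load  L4  bus=[BusRd]  L4: P0=E P1=I P2=I P3=I  mem[L4]=10
2. P1: store L0 := 89  bus=[BusRdX]  L0: P0=I P1=M P2=I P3=I  mem[L0]=60
3. P3: store L4 := 22  bus=[BusRdX]  L4: P0=I P1=I P2=I P3=M  mem[L4]=10
4. P3: load  L0  bus=[BusRd,Flush]  L0: P0=I P1=S P2=I P3=S  mem[L0]=89
5. P3: store L3 := 61  bus=[BusRdX]  L3: P0=I P1=I P2=I P3=M  mem[L3]=50
6. P3: load  L2  bus=[BusRd]  L2: P0=I P1=I P2=I P3=E  mem[L2]=50
7. P2: load  L3  bus=[BusRd,Flush]  L3: P0=I P1=I P2=S P3=S  mem[L3]=61
8. P0: load  L1  bus=[BusRd]  L1: P0=E P1=I P2=I P3=I  mem[L1]=90
9. P2: load  L2  bus=[BusRd]  L2: P0=I P1=I P2=S P3=S  mem[L2]=50
10. P2: load  L2  bus=[-]  L2: P0=I P1=I P2=S P3=S  mem[L2]=50
11. P1: store L2 := 8  bus=[BusRdX]  L2: P0=I P1=M P2=I P3=I  mem[L2]=50
12. P2: load  L4  bus=[BusRd,Flush]  L4: P0=I P1=I P2=S P3=S  mem[L4]=22
13. P2: load  L1  bus=[BusRd]  L1: P0=S P1=I P2=S P3=I  mem[L1]=90
14. P0: store L1 := 36  bus=[BusUpgr]  L1: P0=M P1=I P2=I P3=I  mem[L1]=90
15. P1: load  L3  bus=[BusRd]  L3: P0=I P1=S P2=S P3=S  mem[L3]=61
16. P1: store L4 := 62  bus=[BusRdX]  L4: P0=I P1=M P2=I P3=I  mem[L4]=22
17. P3: store L3 := 46  bus=[BusUpgr]  L3: P0=I P1=I P2=I P3=M  mem[L3]=61
18. P1: store L4 := 90  bus=[-]  L4: P0=I P1=M P2=I P3=I  mem[L4]=22
19. P2: load  L2  bus=[BusRd,Flush]  L2: P0=I P1=S P2=S P3=I  mem[L2]=8
20. P2: load  L0  bus=[BusRd]  L0: P0=I P1=S P2=S P3=S  mem[L0]=89
21. P1: store L1 := 32  bus=[BusRdX,Flush]  L1: P0=I P1=M P2=I P3=I  mem[L1]=36

invalidations = 1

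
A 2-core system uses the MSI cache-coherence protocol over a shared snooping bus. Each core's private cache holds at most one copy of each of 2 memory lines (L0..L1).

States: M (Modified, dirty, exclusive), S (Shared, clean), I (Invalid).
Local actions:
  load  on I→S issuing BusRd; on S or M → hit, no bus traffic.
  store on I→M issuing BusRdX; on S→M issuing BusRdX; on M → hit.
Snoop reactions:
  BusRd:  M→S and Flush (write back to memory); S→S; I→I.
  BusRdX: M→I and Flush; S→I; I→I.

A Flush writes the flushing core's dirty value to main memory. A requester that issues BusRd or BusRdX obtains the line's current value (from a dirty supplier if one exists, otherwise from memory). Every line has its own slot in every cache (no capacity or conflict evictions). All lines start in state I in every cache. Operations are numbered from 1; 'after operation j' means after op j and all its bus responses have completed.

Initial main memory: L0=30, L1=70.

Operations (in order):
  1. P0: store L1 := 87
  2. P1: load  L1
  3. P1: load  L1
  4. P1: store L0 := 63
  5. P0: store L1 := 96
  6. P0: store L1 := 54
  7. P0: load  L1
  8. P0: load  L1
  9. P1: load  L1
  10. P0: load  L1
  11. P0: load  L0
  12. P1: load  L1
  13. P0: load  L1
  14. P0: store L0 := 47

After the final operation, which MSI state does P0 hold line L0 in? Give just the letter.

step 1: P0: store L1 := 87  ⟶  MI  (L1)  txn=BusRdX  M[L1]=70
step 2: P1: load  L1  ⟶  SS  (L1)  txn=BusRd+Flush  M[L1]=87
step 3: P1: load  L1  ⟶  SS  (L1)  txn=∅  M[L1]=87
step 4: P1: store L0 := 63  ⟶  IM  (L0)  txn=BusRdX  M[L0]=30
step 5: P0: store L1 := 96  ⟶  MI  (L1)  txn=BusRdX  M[L1]=87
step 6: P0: store L1 := 54  ⟶  MI  (L1)  txn=∅  M[L1]=87
step 7: P0: load  L1  ⟶  MI  (L1)  txn=∅  M[L1]=87
step 8: P0: load  L1  ⟶  MI  (L1)  txn=∅  M[L1]=87
step 9: P1: load  L1  ⟶  SS  (L1)  txn=BusRd+Flush  M[L1]=54
step 10: P0: load  L1  ⟶  SS  (L1)  txn=∅  M[L1]=54
step 11: P0: load  L0  ⟶  SS  (L0)  txn=BusRd+Flush  M[L0]=63
step 12: P1: load  L1  ⟶  SS  (L1)  txn=∅  M[L1]=54
step 13: P0: load  L1  ⟶  SS  (L1)  txn=∅  M[L1]=54
step 14: P0: store L0 := 47  ⟶  MI  (L0)  txn=BusRdX  M[L0]=63

state = M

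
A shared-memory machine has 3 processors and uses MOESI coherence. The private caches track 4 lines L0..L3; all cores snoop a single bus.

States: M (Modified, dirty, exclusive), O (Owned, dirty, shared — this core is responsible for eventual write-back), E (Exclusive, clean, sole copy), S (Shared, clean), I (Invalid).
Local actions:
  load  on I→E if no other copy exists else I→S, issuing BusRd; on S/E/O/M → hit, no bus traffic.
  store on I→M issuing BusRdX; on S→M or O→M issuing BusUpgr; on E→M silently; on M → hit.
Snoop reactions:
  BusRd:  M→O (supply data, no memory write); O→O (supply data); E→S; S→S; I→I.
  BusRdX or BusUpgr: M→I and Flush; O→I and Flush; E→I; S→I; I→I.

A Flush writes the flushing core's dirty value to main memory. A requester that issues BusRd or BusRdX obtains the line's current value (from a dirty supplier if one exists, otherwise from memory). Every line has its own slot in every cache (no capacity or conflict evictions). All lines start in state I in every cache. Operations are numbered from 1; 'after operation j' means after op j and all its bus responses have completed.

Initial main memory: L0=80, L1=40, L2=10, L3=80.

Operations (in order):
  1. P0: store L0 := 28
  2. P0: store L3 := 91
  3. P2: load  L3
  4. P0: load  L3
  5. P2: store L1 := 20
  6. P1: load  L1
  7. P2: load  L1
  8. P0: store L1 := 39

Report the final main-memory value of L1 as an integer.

memory[L1] = 20

[1] P0: store L0 := 28 | P0:M(28), P1:I, P2:I | bus: BusRdX
[2] P0: store L3 := 91 | P0:M(91), P1:I, P2:I | bus: BusRdX
[3] P2: load  L3 | P0:O(91), P1:I, P2:S(91) | bus: BusRd
[4] P0: load  L3 | P0:O(91), P1:I, P2:S(91) | bus: none
[5] P2: store L1 := 20 | P0:I, P1:I, P2:M(20) | bus: BusRdX
[6] P1: load  L1 | P0:I, P1:S(20), P2:O(20) | bus: BusRd
[7] P2: load  L1 | P0:I, P1:S(20), P2:O(20) | bus: none
[8] P0: store L1 := 39 | P0:M(39), P1:I, P2:I | bus: BusRdX,Flush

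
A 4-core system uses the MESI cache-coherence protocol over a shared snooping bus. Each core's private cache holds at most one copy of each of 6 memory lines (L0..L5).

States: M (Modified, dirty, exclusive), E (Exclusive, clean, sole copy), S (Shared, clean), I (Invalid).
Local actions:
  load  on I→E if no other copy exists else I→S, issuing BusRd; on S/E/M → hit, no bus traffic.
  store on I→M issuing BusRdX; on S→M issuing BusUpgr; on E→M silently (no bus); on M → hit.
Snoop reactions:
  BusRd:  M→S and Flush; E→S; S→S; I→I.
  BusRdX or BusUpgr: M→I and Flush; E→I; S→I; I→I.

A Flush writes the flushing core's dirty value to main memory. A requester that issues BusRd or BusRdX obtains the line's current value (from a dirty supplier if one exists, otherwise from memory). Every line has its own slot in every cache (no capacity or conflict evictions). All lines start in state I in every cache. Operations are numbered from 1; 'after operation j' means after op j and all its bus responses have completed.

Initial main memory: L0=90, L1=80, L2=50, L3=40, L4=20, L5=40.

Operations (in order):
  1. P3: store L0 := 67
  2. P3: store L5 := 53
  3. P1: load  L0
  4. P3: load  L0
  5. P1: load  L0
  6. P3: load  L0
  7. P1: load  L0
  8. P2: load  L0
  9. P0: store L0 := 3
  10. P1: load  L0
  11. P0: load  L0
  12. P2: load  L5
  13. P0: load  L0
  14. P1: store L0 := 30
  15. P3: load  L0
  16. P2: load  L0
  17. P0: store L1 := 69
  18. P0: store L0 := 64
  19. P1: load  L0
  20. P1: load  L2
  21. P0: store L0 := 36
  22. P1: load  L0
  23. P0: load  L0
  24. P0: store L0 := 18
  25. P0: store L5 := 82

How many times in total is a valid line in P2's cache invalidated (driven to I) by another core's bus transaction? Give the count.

invalidations = 3

  op1 P3: store L0 := 67 → I/I/I/M on L0; bus BusRdX; mem=90
  op2 P3: store L5 := 53 → I/I/I/M on L5; bus BusRdX; mem=40
  op3 P1: load  L0 → I/S/I/S on L0; bus BusRd Flush; mem=67
  op4 P3: load  L0 → I/S/I/S on L0; bus (none); mem=67
  op5 P1: load  L0 → I/S/I/S on L0; bus (none); mem=67
  op6 P3: load  L0 → I/S/I/S on L0; bus (none); mem=67
  op7 P1: load  L0 → I/S/I/S on L0; bus (none); mem=67
  op8 P2: load  L0 → I/S/S/S on L0; bus BusRd; mem=67
  op9 P0: store L0 := 3 → M/I/I/I on L0; bus BusRdX; mem=67
  op10 P1: load  L0 → S/S/I/I on L0; bus BusRd Flush; mem=3
  op11 P0: load  L0 → S/S/I/I on L0; bus (none); mem=3
  op12 P2: load  L5 → I/I/S/S on L5; bus BusRd Flush; mem=53
  op13 P0: load  L0 → S/S/I/I on L0; bus (none); mem=3
  op14 P1: store L0 := 30 → I/M/I/I on L0; bus BusUpgr; mem=3
  op15 P3: load  L0 → I/S/I/S on L0; bus BusRd Flush; mem=30
  op16 P2: load  L0 → I/S/S/S on L0; bus BusRd; mem=30
  op17 P0: store L1 := 69 → M/I/I/I on L1; bus BusRdX; mem=80
  op18 P0: store L0 := 64 → M/I/I/I on L0; bus BusRdX; mem=30
  op19 P1: load  L0 → S/S/I/I on L0; bus BusRd Flush; mem=64
  op20 P1: load  L2 → I/E/I/I on L2; bus BusRd; mem=50
  op21 P0: store L0 := 36 → M/I/I/I on L0; bus BusUpgr; mem=64
  op22 P1: load  L0 → S/S/I/I on L0; bus BusRd Flush; mem=36
  op23 P0: load  L0 → S/S/I/I on L0; bus (none); mem=36
  op24 P0: store L0 := 18 → M/I/I/I on L0; bus BusUpgr; mem=36
  op25 P0: store L5 := 82 → M/I/I/I on L5; bus BusRdX; mem=53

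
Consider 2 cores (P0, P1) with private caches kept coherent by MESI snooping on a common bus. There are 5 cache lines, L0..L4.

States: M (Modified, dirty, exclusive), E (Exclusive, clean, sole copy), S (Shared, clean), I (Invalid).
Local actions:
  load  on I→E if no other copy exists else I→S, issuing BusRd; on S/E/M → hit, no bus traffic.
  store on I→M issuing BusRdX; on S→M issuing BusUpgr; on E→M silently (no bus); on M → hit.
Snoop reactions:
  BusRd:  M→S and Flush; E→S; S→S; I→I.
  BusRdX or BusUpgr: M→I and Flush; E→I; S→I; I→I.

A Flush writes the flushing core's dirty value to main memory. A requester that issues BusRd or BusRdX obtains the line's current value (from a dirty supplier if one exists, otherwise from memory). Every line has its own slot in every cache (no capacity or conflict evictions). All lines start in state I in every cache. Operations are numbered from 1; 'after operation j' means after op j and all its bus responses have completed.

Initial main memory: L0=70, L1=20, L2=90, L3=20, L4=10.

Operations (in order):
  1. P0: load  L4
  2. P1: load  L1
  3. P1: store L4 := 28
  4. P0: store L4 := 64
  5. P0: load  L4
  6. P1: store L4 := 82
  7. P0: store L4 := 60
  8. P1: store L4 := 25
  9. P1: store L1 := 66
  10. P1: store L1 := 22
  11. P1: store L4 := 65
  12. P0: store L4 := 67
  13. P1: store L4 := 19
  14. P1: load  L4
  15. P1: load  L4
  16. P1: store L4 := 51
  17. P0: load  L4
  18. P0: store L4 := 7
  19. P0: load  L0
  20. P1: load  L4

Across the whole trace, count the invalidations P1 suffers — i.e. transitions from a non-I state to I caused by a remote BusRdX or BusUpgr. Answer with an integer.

invalidations = 4

[1] P0: load  L4 | P0:E(10), P1:I | bus: BusRd
[2] P1: load  L1 | P0:I, P1:E(20) | bus: BusRd
[3] P1: store L4 := 28 | P0:I, P1:M(28) | bus: BusRdX
[4] P0: store L4 := 64 | P0:M(64), P1:I | bus: BusRdX,Flush
[5] P0: load  L4 | P0:M(64), P1:I | bus: none
[6] P1: store L4 := 82 | P0:I, P1:M(82) | bus: BusRdX,Flush
[7] P0: store L4 := 60 | P0:M(60), P1:I | bus: BusRdX,Flush
[8] P1: store L4 := 25 | P0:I, P1:M(25) | bus: BusRdX,Flush
[9] P1: store L1 := 66 | P0:I, P1:M(66) | bus: none
[10] P1: store L1 := 22 | P0:I, P1:M(22) | bus: none
[11] P1: store L4 := 65 | P0:I, P1:M(65) | bus: none
[12] P0: store L4 := 67 | P0:M(67), P1:I | bus: BusRdX,Flush
[13] P1: store L4 := 19 | P0:I, P1:M(19) | bus: BusRdX,Flush
[14] P1: load  L4 | P0:I, P1:M(19) | bus: none
[15] P1: load  L4 | P0:I, P1:M(19) | bus: none
[16] P1: store L4 := 51 | P0:I, P1:M(51) | bus: none
[17] P0: load  L4 | P0:S(51), P1:S(51) | bus: BusRd,Flush
[18] P0: store L4 := 7 | P0:M(7), P1:I | bus: BusUpgr
[19] P0: load  L0 | P0:E(70), P1:I | bus: BusRd
[20] P1: load  L4 | P0:S(7), P1:S(7) | bus: BusRd,Flush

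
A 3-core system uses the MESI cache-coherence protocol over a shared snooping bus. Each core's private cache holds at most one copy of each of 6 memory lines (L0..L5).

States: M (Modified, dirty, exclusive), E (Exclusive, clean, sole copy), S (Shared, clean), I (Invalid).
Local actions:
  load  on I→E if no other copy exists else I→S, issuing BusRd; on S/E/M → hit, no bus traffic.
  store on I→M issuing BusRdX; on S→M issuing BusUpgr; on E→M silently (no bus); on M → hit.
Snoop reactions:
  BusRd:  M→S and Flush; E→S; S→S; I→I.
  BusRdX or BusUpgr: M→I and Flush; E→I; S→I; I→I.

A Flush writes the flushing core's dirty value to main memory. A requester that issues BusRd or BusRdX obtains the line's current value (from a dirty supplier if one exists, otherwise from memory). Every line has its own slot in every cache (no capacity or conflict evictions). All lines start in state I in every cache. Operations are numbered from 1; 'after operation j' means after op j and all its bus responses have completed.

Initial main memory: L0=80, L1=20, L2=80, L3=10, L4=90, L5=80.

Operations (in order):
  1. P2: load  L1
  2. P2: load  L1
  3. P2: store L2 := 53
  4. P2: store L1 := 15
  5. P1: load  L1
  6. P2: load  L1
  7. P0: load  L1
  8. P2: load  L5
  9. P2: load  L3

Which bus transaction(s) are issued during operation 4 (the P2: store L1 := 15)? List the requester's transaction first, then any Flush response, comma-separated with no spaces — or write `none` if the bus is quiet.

bus = none

1. P2: load  L1  bus=[BusRd]  L1: P0=I P1=I P2=E  mem[L1]=20
2. P2: load  L1  bus=[-]  L1: P0=I P1=I P2=E  mem[L1]=20
3. P2: store L2 := 53  bus=[BusRdX]  L2: P0=I P1=I P2=M  mem[L2]=80
4. P2: store L1 := 15  bus=[-]  L1: P0=I P1=I P2=M  mem[L1]=20
5. P1: load  L1  bus=[BusRd,Flush]  L1: P0=I P1=S P2=S  mem[L1]=15
6. P2: load  L1  bus=[-]  L1: P0=I P1=S P2=S  mem[L1]=15
7. P0: load  L1  bus=[BusRd]  L1: P0=S P1=S P2=S  mem[L1]=15
8. P2: load  L5  bus=[BusRd]  L5: P0=I P1=I P2=E  mem[L5]=80
9. P2: load  L3  bus=[BusRd]  L3: P0=I P1=I P2=E  mem[L3]=10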